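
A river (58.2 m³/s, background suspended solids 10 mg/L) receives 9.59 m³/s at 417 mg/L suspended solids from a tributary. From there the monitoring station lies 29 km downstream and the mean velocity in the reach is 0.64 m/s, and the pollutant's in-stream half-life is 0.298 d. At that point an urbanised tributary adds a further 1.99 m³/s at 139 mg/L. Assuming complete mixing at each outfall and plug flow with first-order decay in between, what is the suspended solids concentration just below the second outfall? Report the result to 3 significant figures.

23.3 mg/L

After mixing, C = (58.20·10.00 + 9.590·417.0) / 67.79 = 4581/67.79 = 67.58 mg/L; combined flow 67.79 m³/s.
Travel time t = 29·1000 / 0.64 = 45310 s = 12.59 h.
Half-life 0.298 d → k = ln 2 / 0.298 = 2.326 d⁻¹.
First-order decay: C = 67.58·exp(−k·t) = 67.58·0.2953 = 19.95 mg/L.
Second outfall: C = (67.79·19.95 + 1.990·139.0)/69.78 = 23.35 mg/L.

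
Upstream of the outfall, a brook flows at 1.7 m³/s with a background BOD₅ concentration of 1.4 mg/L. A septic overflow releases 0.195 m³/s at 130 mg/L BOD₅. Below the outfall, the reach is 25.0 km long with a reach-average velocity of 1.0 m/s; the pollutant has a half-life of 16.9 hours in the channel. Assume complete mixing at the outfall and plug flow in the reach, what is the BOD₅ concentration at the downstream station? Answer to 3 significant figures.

After mixing, C = (1.700·1.400 + 0.1950·130.0) / 1.895 = 27.73/1.895 = 14.63 mg/L.
Travel time t = 25.0·1000 / 1.0 = 25000 s = 6.944 h.
Half-life 16.9 h → k = ln 2 / 16.9 = 0.04101 h⁻¹ = 0.9844 d⁻¹.
After decay, C = 14.63 × e^(−kt) = 14.63 × 0.7521 = 11.01 mg/L.

11.0 mg/L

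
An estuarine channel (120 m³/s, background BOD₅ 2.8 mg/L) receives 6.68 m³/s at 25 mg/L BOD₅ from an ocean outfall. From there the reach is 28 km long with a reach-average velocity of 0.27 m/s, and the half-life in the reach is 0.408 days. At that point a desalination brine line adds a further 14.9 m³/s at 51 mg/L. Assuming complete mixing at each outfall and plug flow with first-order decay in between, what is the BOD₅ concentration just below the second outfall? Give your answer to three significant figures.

Conservation of mass: C = (120.0·2.800 + 6.680·25.00) / 126.7 = 503.0/126.7 = 3.971 mg/L; combined flow 126.7 m³/s.
Travel time t = 28·1000 / 0.27 = 103700 s = 28.81 h.
Half-life 0.408 d → k = ln 2 / 0.408 = 1.699 d⁻¹.
After decay, C = 3.971 × e^(−kt) = 3.971 × 0.1301 = 0.5167 mg/L.
At the second outfall, C = (126.7·0.5167 + 14.90·51.00) / (126.7 + 14.90) = 5.830 mg/L.

5.83 mg/L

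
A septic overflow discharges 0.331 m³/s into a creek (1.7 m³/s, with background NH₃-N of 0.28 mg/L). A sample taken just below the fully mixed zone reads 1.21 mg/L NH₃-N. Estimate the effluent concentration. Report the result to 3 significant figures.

Mass balance: 1.700·0.2800 + 0.3310·Cₑ = 2.031·1.210
→ Cₑ = (2.031·1.210 − 1.700·0.2800) / 0.3310 = 5.986 mg/L.

5.99 mg/L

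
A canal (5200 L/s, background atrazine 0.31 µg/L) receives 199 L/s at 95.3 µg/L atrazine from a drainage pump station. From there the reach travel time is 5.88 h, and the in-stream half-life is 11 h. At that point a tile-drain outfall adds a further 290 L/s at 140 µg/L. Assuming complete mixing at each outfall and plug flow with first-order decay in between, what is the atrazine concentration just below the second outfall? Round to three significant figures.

Flow-weighted average: C = (5200·0.3100 + 199.0·95.30) / 5399 = 20580/5399 = 3.811 µg/L; combined flow 5399 L/s.
Half-life 11 h → k = ln 2 / 11 = 0.06301 h⁻¹ = 1.512 d⁻¹.
Applying C = C₀e^(−kt): 3.811 × 0.6904 = 2.631 µg/L.
Second outfall: C = (5399·2.631 + 290.0·140.0)/5689 = 9.634 µg/L.

9.63 µg/L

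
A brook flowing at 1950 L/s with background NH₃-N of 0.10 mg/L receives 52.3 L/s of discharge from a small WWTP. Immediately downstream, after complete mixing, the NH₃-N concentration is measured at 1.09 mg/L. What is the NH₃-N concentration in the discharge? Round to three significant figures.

38.0 mg/L

Mass balance: 1950·0.1000 + 52.30·Cₑ = 2002·1.090
→ Cₑ = (2002·1.090 − 1950·0.1000) / 52.30 = 38.00 mg/L.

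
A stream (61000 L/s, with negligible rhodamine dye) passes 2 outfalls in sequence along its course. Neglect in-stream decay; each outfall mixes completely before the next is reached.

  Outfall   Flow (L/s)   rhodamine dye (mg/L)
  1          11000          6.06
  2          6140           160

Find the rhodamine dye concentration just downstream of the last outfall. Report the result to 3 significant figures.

13.4 mg/L

After outfall 1: Q = 61000 + 11000 = 72000 L/s; C = (61000·0 + 11000·6.060)/72000 = 0.9258 mg/L.
After outfall 2: Q = 72000 + 6140 = 78140 L/s; C = (72000·0.9258 + 6140·160.0)/78140 = 13.43 mg/L.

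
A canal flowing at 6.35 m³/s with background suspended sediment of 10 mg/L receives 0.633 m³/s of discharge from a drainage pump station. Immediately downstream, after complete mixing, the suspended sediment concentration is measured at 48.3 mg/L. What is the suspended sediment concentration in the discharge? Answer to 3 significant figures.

433 mg/L

Mass balance: 6.350·10.00 + 0.6330·Cₑ = 6.983·48.30
→ Cₑ = (6.983·48.30 − 6.350·10.00) / 0.6330 = 432.5 mg/L.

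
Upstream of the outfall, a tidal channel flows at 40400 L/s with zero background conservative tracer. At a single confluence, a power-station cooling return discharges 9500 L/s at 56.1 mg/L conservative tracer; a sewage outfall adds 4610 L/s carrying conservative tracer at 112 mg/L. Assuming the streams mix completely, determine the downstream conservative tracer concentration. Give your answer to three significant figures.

19.2 mg/L

After mixing, C = (40400·0 + 9500·56.10 + 4610·112.0) / 54510 = 1049000/54510 = 19.25 mg/L.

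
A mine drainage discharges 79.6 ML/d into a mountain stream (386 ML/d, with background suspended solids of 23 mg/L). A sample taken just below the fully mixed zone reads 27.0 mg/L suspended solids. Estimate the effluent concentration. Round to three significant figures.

Mass balance: 386.0·23.00 + 79.60·Cₑ = 465.6·27.00
→ Cₑ = (465.6·27.00 − 386.0·23.00) / 79.60 = 46.40 mg/L.

46.4 mg/L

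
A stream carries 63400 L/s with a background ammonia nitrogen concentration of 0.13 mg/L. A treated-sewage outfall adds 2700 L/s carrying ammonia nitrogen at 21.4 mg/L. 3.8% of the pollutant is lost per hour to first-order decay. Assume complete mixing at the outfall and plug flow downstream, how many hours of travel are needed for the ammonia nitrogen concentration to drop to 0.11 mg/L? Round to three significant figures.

56.9 h

Conservation of mass: C = (63400·0.1300 + 2700·21.40) / 66100 = 66020/66100 = 0.9988 mg/L.
3.8%/h lost → k = −ln(1 − 0.038) = 0.03874 h⁻¹.
0.9988·exp(−k·t) = 0.11 → t = ln(0.9988/0.11)/k = 205000 s = 56.94 h.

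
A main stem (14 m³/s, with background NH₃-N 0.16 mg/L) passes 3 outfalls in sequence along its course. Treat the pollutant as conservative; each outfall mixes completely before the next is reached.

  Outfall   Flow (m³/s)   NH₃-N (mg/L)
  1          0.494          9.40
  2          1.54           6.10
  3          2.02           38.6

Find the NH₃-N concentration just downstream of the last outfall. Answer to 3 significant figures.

5.22 mg/L

Outfall 1: combined Q = 14.49 m³/s; C = (14.00·0.1600 + 0.4940·9.400)/14.49 = 0.4749 mg/L.
Outfall 2: combined Q = 16.03 m³/s; C = (14.49·0.4749 + 1.540·6.100)/16.03 = 1.015 mg/L.
Outfall 3: combined Q = 18.05 m³/s; C = (16.03·1.015 + 2.020·38.60)/18.05 = 5.220 mg/L.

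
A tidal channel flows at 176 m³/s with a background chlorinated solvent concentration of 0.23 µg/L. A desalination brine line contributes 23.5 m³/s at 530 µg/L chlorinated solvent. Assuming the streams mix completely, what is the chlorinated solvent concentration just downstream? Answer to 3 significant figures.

Mixed concentration C = ΣQC/ΣQ = (176.0·0.2300 + 23.50·530.0) / 199.5 = 12500/199.5 = 62.63 µg/L.

62.6 µg/L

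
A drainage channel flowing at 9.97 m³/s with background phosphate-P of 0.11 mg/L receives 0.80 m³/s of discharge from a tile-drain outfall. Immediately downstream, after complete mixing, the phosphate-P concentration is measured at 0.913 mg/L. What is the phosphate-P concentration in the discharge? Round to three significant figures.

10.9 mg/L

Mass balance: 9.970·0.1100 + 0.8000·Cₑ = 10.77·0.9130
→ Cₑ = (10.77·0.9130 − 9.970·0.1100) / 0.8000 = 10.92 mg/L.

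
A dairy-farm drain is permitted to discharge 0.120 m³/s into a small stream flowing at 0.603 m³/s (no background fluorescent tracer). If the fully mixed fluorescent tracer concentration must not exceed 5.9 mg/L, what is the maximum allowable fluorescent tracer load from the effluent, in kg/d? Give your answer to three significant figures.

Mass balance at the limit: 0.6030·0 + 0.1200·Cₑ = 0.7230·5.9 → Cₑ = 35.55 mg/L.
Load = 0.1200 m³/s × 35.55 g/m³ × 86 400 s/d = 368.6 kg/d.

369 kg/d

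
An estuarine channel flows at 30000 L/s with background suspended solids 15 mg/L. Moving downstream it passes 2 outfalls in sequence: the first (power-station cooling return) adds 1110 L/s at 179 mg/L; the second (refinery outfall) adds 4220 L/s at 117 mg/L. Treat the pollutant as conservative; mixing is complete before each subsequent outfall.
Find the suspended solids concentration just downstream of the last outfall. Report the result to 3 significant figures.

Outfall 1: combined Q = 31110 L/s; C = (30000·15.00 + 1110·179.0)/31110 = 20.85 mg/L.
Outfall 2: combined Q = 35330 L/s; C = (31110·20.85 + 4220·117.0)/35330 = 32.34 mg/L.

32.3 mg/L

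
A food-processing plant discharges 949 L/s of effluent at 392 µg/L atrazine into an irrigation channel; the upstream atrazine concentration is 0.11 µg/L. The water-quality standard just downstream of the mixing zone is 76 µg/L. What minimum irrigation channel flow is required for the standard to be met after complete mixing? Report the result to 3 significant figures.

Set C_mix = 76: (Q·0.1100 + 949.0·392.0) / (Q + 949.0) = 76
→ Q = 949.0·(392.0 − 76)/(76 − 0.1100) = 3952 L/s.

3950 L/s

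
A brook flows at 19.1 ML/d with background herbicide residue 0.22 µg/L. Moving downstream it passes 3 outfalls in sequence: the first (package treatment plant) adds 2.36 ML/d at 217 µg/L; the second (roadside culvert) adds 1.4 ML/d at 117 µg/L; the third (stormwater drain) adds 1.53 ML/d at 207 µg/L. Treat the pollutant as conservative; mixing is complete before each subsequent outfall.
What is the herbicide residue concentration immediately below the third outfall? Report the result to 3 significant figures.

40.9 µg/L

Outfall 1: combined Q = 21.46 ML/d; C = (19.10·0.2200 + 2.360·217.0)/21.46 = 24.06 µg/L.
Outfall 2: combined Q = 22.86 ML/d; C = (21.46·24.06 + 1.400·117.0)/22.86 = 29.75 µg/L.
Outfall 3: combined Q = 24.39 ML/d; C = (22.86·29.75 + 1.530·207.0)/24.39 = 40.87 µg/L.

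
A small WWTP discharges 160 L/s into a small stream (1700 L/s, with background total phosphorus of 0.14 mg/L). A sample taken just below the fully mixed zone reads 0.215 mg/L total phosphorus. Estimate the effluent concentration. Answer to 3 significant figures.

1.01 mg/L

Mass balance: 1700·0.1400 + 160.0·Cₑ = 1860·0.2150
→ Cₑ = (1860·0.2150 − 1700·0.1400) / 160.0 = 1.012 mg/L.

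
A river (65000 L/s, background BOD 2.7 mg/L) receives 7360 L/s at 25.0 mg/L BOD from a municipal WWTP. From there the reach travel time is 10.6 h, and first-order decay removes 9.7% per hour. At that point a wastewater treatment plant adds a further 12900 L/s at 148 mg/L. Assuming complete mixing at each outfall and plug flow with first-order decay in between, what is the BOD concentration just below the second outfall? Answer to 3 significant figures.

After mixing, C = (65000·2.700 + 7360·25.00) / 72360 = 359500/72360 = 4.968 mg/L; combined flow 72360 L/s.
9.7%/h lost → k = −ln(1 − 0.097) = 0.1020 h⁻¹.
After decay, C = 4.968 × e^(−kt) = 4.968 × 0.3391 = 1.685 mg/L.
Second outfall: C = (72360·1.685 + 12900·148.0)/85260 = 23.82 mg/L.

23.8 mg/L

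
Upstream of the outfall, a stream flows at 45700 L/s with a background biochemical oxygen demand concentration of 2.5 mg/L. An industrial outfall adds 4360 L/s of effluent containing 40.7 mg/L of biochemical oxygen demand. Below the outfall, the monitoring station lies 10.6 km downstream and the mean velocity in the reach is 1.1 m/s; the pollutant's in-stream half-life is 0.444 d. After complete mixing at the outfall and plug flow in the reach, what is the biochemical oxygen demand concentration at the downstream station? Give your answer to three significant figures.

Mass balance: C = (45700·2.500 + 4360·40.70) / 50060 = 291700/50060 = 5.827 mg/L.
Travel time t = 10.6·1000 / 1.1 = 9636 s = 2.677 h.
Half-life 0.444 d → k = ln 2 / 0.444 = 1.561 d⁻¹.
Decay over the reach: 5.827·exp(−kt) = 5.827·0.8402 = 4.896 mg/L.

4.90 mg/L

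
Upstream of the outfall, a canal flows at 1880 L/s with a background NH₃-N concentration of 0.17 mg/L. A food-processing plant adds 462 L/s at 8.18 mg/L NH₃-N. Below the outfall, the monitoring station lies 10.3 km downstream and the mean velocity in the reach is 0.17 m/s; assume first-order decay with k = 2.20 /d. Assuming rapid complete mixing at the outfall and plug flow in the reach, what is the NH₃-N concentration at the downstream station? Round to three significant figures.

Mixed concentration C = ΣQC/ΣQ = (1880·0.1700 + 462.0·8.180) / 2342 = 4099/2342 = 1.750 mg/L.
Travel time t = 10.3·1000 / 0.17 = 60590 s = 16.83 h.
Applying C = C₀e^(−kt): 1.750 × 0.2138 = 0.3742 mg/L.

0.374 mg/L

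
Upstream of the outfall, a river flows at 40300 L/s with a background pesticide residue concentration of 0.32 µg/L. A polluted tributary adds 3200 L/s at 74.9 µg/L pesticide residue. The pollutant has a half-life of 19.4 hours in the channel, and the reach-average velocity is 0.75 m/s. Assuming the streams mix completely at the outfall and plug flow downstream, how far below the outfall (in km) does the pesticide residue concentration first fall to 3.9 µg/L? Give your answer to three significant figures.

30.1 km

Mass balance: C = (40300·0.3200 + 3200·74.90) / 43500 = 252600/43500 = 5.806 µg/L.
Half-life 19.4 h → k = ln 2 / 19.4 = 0.03573 h⁻¹ = 0.8575 d⁻¹.
Set 5.806·exp(−k·t) = 3.9 → t = ln(5.806/3.9)/k = 40100 s = 11.14 h.
Distance = v·t = 0.75·40100 = 30070 m = 30.07 km.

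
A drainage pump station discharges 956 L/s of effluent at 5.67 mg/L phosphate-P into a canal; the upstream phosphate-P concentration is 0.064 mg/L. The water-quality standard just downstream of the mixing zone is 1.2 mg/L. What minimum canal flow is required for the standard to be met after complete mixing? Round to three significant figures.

Set C_mix = 1.2: (Q·0.06400 + 956.0·5.670) / (Q + 956.0) = 1.2
→ Q = 956.0·(5.670 − 1.2)/(1.2 − 0.06400) = 3762 L/s.

3760 L/s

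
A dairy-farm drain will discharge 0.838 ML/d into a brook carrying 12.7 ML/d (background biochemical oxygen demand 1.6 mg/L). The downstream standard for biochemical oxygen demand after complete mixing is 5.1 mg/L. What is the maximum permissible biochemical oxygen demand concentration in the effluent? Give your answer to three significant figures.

58.1 mg/L

At the limit, (Qr·Cr + Qe·Cₑ)/(Qr + Qe) = 5.1:
Cₑ = (13.54·5.1 − 12.70·1.600) / 0.8380 = 58.14 mg/L.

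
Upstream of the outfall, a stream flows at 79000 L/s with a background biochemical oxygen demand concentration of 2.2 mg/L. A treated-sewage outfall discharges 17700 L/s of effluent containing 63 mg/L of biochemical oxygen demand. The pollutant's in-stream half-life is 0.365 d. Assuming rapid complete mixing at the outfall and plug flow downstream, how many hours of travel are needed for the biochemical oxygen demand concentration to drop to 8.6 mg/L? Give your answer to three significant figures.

Mixed concentration C = ΣQC/ΣQ = (79000·2.200 + 17700·63.00) / 96700 = 1289000/96700 = 13.33 mg/L.
Half-life 0.365 d → k = ln 2 / 0.365 = 1.899 d⁻¹.
13.33·exp(−k·t) = 8.6 → t = ln(13.33/8.6)/k = 19940 s = 5.538 h.

5.54 h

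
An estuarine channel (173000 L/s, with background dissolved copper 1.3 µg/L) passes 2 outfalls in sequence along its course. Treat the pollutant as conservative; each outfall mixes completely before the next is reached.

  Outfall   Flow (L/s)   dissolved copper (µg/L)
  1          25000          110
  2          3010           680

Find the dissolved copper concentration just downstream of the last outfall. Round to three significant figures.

25.0 µg/L

Outfall 1: combined Q = 198000 L/s; C = (173000·1.300 + 25000·110.0)/198000 = 15.02 µg/L.
Outfall 2: combined Q = 201000 L/s; C = (198000·15.02 + 3010·680.0)/201000 = 24.98 µg/L.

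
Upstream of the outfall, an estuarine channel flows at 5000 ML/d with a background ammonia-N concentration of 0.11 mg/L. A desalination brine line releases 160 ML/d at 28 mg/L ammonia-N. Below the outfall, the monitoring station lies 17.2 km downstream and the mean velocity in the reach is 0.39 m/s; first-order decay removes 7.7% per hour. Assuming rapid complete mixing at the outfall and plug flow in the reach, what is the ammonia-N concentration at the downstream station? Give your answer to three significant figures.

Conservation of mass: C = (5000·0.1100 + 160.0·28.00) / 5160 = 5030/5160 = 0.9748 mg/L.
Travel time t = 17.2·1000 / 0.39 = 44100 s = 12.25 h.
7.7%/h lost → k = −ln(1 − 0.077) = 0.08013 h⁻¹.
After decay, C = 0.9748 × e^(−kt) = 0.9748 × 0.3747 = 0.3653 mg/L.

0.365 mg/L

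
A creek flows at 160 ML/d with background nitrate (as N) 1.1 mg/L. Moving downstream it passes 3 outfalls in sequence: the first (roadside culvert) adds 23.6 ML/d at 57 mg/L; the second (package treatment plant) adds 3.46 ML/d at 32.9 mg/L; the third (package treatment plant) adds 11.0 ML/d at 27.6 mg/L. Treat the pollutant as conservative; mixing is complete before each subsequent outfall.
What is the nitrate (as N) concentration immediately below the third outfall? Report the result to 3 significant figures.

9.79 mg/L

After outfall 1: Q = 160.0 + 23.60 = 183.6 ML/d; C = (160.0·1.100 + 23.60·57.00)/183.6 = 8.285 mg/L.
After outfall 2: Q = 183.6 + 3.460 = 187.1 ML/d; C = (183.6·8.285 + 3.460·32.90)/187.1 = 8.741 mg/L.
After outfall 3: Q = 187.1 + 11.00 = 198.1 ML/d; C = (187.1·8.741 + 11.00·27.60)/198.1 = 9.788 mg/L.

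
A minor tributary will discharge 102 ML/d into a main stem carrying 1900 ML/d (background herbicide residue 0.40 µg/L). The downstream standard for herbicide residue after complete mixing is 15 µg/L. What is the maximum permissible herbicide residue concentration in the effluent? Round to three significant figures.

At the limit, (Qr·Cr + Qe·Cₑ)/(Qr + Qe) = 15:
Cₑ = (2002·15 − 1900·0.4000) / 102.0 = 287.0 µg/L.

287 µg/L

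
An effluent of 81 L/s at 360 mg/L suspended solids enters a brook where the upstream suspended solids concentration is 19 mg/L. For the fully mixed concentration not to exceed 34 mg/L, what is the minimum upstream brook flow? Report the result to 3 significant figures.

1760 L/s

Set C_mix = 34: (Q·19.00 + 81.00·360.0) / (Q + 81.00) = 34
→ Q = 81.00·(360.0 − 34)/(34 − 19.00) = 1760 L/s.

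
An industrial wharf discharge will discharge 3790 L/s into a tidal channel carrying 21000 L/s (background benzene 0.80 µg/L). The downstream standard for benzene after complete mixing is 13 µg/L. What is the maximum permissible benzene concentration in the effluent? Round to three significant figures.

At the limit, (Qr·Cr + Qe·Cₑ)/(Qr + Qe) = 13:
Cₑ = (24790·13 − 21000·0.8000) / 3790 = 80.60 µg/L.

80.6 µg/L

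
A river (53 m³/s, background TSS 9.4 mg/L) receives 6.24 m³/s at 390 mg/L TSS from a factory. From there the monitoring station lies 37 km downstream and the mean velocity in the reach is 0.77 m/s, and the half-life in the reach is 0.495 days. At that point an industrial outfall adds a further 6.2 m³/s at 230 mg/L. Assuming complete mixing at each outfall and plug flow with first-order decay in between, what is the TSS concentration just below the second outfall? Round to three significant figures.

42.4 mg/L

Mixed concentration C = ΣQC/ΣQ = (53.00·9.400 + 6.240·390.0) / 59.24 = 2932/59.24 = 49.49 mg/L; combined flow 59.24 m³/s.
Travel time t = 37·1000 / 0.77 = 48050 s = 13.35 h.
Half-life 0.495 d → k = ln 2 / 0.495 = 1.400 d⁻¹.
Decay over the reach: 49.49·exp(−kt) = 49.49·0.4590 = 22.71 mg/L.
Second outfall: C = (59.24·22.71 + 6.200·230.0)/65.44 = 42.35 mg/L.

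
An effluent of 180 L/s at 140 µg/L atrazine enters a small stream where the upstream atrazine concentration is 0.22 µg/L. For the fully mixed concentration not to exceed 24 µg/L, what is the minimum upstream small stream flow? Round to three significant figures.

878 L/s

Set C_mix = 24: (Q·0.2200 + 180.0·140.0) / (Q + 180.0) = 24
→ Q = 180.0·(140.0 − 24)/(24 − 0.2200) = 878.0 L/s.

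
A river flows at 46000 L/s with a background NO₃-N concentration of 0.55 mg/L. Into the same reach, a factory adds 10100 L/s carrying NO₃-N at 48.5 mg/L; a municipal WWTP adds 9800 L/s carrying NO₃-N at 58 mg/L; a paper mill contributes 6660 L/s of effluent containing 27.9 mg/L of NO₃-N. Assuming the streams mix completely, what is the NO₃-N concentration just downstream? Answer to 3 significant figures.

17.5 mg/L

After mixing, C = (46000·0.5500 + 10100·48.50 + 9800·58.00 + 6660·27.90) / 72560 = 1269000/72560 = 17.49 mg/L.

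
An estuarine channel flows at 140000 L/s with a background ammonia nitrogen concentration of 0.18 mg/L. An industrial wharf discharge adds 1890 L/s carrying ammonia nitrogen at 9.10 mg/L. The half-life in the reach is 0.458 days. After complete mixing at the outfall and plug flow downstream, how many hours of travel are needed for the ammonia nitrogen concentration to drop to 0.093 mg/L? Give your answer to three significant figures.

Conservation of mass: C = (140000·0.1800 + 1890·9.100) / 141900 = 42400/141900 = 0.2988 mg/L.
Half-life 0.458 d → k = ln 2 / 0.458 = 1.513 d⁻¹.
0.2988·exp(−k·t) = 0.093 → t = ln(0.2988/0.093)/k = 66640 s = 18.51 h.

18.5 h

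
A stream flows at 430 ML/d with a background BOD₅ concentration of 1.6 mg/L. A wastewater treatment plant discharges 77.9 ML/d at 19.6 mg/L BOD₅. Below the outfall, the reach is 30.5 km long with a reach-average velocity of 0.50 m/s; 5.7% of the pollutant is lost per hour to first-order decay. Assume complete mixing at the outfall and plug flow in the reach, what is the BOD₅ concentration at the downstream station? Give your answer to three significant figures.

Conservation of mass: C = (430.0·1.600 + 77.90·19.60) / 507.9 = 2215/507.9 = 4.361 mg/L.
Travel time t = 30.5·1000 / 0.50 = 61000 s = 16.94 h.
5.7%/h lost → k = −ln(1 − 0.057) = 0.05869 h⁻¹.
First-order decay: C = 4.361·exp(−k·t) = 4.361·0.3699 = 1.613 mg/L.

1.61 mg/L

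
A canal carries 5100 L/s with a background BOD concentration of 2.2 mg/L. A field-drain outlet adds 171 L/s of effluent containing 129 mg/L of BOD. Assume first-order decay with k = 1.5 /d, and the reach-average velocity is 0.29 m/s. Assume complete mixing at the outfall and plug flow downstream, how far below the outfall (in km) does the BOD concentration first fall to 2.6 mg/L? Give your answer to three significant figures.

Conservation of mass: C = (5100·2.200 + 171.0·129.0) / 5271 = 33280/5271 = 6.314 mg/L.
Set 6.314·exp(−k·t) = 2.6 → t = ln(6.314/2.6)/k = 51100 s = 14.20 h.
Distance = v·t = 0.29·51100 = 14820 m = 14.82 km.

14.8 km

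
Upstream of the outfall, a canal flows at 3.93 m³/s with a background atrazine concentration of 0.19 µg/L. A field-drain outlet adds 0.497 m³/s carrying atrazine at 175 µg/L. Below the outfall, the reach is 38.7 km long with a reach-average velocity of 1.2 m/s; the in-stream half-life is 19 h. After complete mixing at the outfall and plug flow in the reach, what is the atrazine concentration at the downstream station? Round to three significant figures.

Flow-weighted average: C = (3.930·0.1900 + 0.4970·175.0) / 4.427 = 87.72/4.427 = 19.82 µg/L.
Travel time t = 38.7·1000 / 1.2 = 32250 s = 8.958 h.
Half-life 19 h → k = ln 2 / 19 = 0.03648 h⁻¹ = 0.8756 d⁻¹.
Decay over the reach: 19.82·exp(−kt) = 19.82·0.7212 = 14.29 µg/L.

14.3 µg/L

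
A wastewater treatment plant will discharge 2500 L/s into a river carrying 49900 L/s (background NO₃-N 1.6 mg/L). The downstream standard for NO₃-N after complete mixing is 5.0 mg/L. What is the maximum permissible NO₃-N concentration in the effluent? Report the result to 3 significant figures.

At the limit, (Qr·Cr + Qe·Cₑ)/(Qr + Qe) = 5.0:
Cₑ = (52400·5.0 − 49900·1.600) / 2500 = 72.86 mg/L.

72.9 mg/L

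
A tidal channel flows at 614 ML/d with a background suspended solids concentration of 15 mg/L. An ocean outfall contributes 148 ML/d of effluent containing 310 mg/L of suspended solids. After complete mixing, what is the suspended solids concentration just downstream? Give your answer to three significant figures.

Mixed concentration C = ΣQC/ΣQ = (614.0·15.00 + 148.0·310.0) / 762.0 = 55090/762.0 = 72.30 mg/L.

72.3 mg/L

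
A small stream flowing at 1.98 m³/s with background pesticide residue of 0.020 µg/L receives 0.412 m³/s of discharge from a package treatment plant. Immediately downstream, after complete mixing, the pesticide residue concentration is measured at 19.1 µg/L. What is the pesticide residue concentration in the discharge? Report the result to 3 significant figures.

111 µg/L

Mass balance: 1.980·0.02000 + 0.4120·Cₑ = 2.392·19.10
→ Cₑ = (2.392·19.10 − 1.980·0.02000) / 0.4120 = 110.8 µg/L.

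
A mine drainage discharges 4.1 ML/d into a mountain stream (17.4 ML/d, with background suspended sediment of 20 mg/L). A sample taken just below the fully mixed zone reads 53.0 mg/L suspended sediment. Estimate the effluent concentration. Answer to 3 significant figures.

Mass balance: 17.40·20.00 + 4.100·Cₑ = 21.50·53.00
→ Cₑ = (21.50·53.00 − 17.40·20.00) / 4.100 = 193.0 mg/L.

193 mg/L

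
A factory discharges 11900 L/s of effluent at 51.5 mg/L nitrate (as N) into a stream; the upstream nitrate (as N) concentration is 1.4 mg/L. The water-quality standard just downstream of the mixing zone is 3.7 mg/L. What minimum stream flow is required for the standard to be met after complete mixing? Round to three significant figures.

Set C_mix = 3.7: (Q·1.400 + 11900·51.50) / (Q + 11900) = 3.7
→ Q = 11900·(51.50 − 3.7)/(3.7 − 1.400) = 247300 L/s.

247000 L/s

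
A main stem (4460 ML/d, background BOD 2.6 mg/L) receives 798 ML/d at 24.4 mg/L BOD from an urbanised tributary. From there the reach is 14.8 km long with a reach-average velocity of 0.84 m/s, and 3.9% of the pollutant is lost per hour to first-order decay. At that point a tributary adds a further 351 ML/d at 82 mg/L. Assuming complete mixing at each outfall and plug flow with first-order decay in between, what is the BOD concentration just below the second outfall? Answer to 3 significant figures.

9.69 mg/L

Mixed concentration C = ΣQC/ΣQ = (4460·2.600 + 798.0·24.40) / 5258 = 31070/5258 = 5.909 mg/L; combined flow 5258 ML/d.
Travel time t = 14.8·1000 / 0.84 = 17620 s = 4.894 h.
3.9%/h lost → k = −ln(1 − 0.039) = 0.03978 h⁻¹.
After decay, C = 5.909 × e^(−kt) = 5.909 × 0.8231 = 4.863 mg/L.
At the second outfall, C = (5258·4.863 + 351.0·82.00) / (5258 + 351.0) = 9.690 mg/L.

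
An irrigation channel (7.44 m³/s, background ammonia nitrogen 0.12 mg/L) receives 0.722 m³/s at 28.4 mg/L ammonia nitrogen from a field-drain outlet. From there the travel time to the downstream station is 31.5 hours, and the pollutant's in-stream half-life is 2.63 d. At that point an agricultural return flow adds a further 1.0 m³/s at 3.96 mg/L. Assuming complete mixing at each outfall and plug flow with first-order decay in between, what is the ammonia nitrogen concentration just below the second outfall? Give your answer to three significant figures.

Conservation of mass: C = (7.440·0.1200 + 0.7220·28.40) / 8.162 = 21.40/8.162 = 2.622 mg/L; combined flow 8.162 m³/s.
Half-life 2.63 d → k = ln 2 / 2.63 = 0.2636 d⁻¹.
First-order decay: C = 2.622·exp(−k·t) = 2.622·0.7076 = 1.855 mg/L.
Second outfall: C = (8.162·1.855 + 1.000·3.960)/9.162 = 2.085 mg/L.

2.08 mg/L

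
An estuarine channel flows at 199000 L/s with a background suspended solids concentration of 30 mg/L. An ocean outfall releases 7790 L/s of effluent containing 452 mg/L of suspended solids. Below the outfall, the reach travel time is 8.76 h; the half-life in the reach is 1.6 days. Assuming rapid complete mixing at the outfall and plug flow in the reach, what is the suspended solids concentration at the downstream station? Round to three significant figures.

Conservation of mass: C = (199000·30.00 + 7790·452.0) / 206800 = 9491000/206800 = 45.90 mg/L.
Half-life 1.6 d → k = ln 2 / 1.6 = 0.4332 d⁻¹.
Applying C = C₀e^(−kt): 45.90 × 0.8537 = 39.18 mg/L.

39.2 mg/L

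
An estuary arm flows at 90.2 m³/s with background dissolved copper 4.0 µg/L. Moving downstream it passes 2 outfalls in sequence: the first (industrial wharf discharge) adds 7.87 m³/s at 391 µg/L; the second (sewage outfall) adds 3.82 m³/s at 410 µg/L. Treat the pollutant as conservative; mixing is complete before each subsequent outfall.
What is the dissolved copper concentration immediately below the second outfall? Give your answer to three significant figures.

49.1 µg/L

After outfall 1: Q = 90.20 + 7.870 = 98.07 m³/s; C = (90.20·4.000 + 7.870·391.0)/98.07 = 35.06 µg/L.
After outfall 2: Q = 98.07 + 3.820 = 101.9 m³/s; C = (98.07·35.06 + 3.820·410.0)/101.9 = 49.11 µg/L.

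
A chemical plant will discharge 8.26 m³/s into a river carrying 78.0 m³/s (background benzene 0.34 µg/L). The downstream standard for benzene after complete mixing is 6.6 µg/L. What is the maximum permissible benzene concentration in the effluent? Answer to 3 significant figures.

At the limit, (Qr·Cr + Qe·Cₑ)/(Qr + Qe) = 6.6:
Cₑ = (86.26·6.6 − 78.00·0.3400) / 8.260 = 65.71 µg/L.

65.7 µg/L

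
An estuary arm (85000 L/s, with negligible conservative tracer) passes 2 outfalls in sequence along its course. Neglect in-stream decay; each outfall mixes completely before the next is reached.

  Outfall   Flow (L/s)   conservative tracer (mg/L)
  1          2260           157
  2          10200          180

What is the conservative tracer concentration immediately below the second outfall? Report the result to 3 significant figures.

After outfall 1: Q = 85000 + 2260 = 87260 L/s; C = (85000·0 + 2260·157.0)/87260 = 4.066 mg/L.
After outfall 2: Q = 87260 + 10200 = 97460 L/s; C = (87260·4.066 + 10200·180.0)/97460 = 22.48 mg/L.

22.5 mg/L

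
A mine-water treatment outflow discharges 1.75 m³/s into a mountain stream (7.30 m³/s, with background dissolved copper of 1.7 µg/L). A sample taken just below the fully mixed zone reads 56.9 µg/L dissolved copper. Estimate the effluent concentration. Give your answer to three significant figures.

287 µg/L

Mass balance: 7.300·1.700 + 1.750·Cₑ = 9.050·56.90
→ Cₑ = (9.050·56.90 − 7.300·1.700) / 1.750 = 287.2 µg/L.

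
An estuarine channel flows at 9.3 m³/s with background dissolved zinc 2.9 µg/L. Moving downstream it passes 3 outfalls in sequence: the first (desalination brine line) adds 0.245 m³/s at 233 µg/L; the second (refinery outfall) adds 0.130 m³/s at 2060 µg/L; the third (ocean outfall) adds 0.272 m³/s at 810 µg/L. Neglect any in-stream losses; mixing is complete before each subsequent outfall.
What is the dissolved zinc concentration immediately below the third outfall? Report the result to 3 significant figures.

57.5 µg/L

Outfall 1: combined Q = 9.545 m³/s; C = (9.300·2.900 + 0.2450·233.0)/9.545 = 8.806 µg/L.
Outfall 2: combined Q = 9.675 m³/s; C = (9.545·8.806 + 0.1300·2060)/9.675 = 36.37 µg/L.
Outfall 3: combined Q = 9.947 m³/s; C = (9.675·36.37 + 0.2720·810.0)/9.947 = 57.52 µg/L.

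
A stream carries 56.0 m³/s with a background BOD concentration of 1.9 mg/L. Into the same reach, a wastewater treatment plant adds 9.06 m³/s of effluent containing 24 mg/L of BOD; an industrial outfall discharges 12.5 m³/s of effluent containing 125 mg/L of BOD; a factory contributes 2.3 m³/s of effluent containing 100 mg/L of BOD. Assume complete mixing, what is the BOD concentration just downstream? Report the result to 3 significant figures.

Mass balance: C = (56.00·1.900 + 9.060·24.00 + 12.50·125.0 + 2.300·100.0) / 79.86 = 2116/79.86 = 26.50 mg/L.

26.5 mg/L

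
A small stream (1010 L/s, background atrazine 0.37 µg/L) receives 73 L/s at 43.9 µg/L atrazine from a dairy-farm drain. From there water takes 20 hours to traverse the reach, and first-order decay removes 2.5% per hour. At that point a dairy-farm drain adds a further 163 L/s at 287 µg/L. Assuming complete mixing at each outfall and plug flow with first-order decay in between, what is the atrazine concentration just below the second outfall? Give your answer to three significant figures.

Mixed concentration C = ΣQC/ΣQ = (1010·0.3700 + 73.00·43.90) / 1083 = 3578/1083 = 3.304 µg/L; combined flow 1083 L/s.
2.5%/h lost → k = −ln(1 − 0.025) = 0.02532 h⁻¹.
First-order decay: C = 3.304·exp(−k·t) = 3.304·0.6027 = 1.991 µg/L.
At the second outfall, C = (1083·1.991 + 163.0·287.0) / (1083 + 163.0) = 39.28 µg/L.

39.3 µg/L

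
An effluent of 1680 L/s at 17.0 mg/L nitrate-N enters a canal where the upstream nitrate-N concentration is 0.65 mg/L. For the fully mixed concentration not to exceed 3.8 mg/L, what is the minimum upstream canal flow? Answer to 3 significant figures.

Set C_mix = 3.8: (Q·0.6500 + 1680·17.00) / (Q + 1680) = 3.8
→ Q = 1680·(17.00 − 3.8)/(3.8 − 0.6500) = 7040 L/s.

7040 L/s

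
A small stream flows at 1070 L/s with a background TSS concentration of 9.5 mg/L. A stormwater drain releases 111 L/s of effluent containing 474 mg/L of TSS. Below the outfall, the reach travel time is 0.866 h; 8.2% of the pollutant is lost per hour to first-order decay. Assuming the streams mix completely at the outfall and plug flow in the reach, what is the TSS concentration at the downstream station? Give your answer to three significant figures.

Flow-weighted average: C = (1070·9.500 + 111.0·474.0) / 1181 = 62780/1181 = 53.16 mg/L.
8.2%/h lost → k = −ln(1 − 0.082) = 0.08556 h⁻¹.
Decay over the reach: 53.16·exp(−kt) = 53.16·0.9286 = 49.36 mg/L.

49.4 mg/L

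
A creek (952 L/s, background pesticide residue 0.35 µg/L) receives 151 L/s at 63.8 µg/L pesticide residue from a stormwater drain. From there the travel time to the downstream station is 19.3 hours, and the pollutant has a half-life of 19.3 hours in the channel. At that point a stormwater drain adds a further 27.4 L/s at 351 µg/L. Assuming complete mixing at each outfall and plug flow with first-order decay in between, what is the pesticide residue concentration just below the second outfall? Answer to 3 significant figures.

Mass balance: C = (952.0·0.3500 + 151.0·63.80) / 1103 = 9967/1103 = 9.036 µg/L; combined flow 1103 L/s.
Half-life 19.3 h → k = ln 2 / 19.3 = 0.03591 h⁻¹ = 0.8619 d⁻¹.
First-order decay: C = 9.036·exp(−k·t) = 9.036·0.5000 = 4.518 µg/L.
Second outfall: C = (1103·4.518 + 27.40·351.0)/1130 = 12.92 µg/L.

12.9 µg/L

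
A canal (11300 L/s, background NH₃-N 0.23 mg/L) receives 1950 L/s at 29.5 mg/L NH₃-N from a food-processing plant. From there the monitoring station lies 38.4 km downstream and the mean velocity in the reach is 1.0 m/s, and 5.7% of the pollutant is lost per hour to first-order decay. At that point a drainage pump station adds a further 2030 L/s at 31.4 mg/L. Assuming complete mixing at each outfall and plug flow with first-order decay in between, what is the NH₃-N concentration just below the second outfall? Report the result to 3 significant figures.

Conservation of mass: C = (11300·0.2300 + 1950·29.50) / 13250 = 60120/13250 = 4.538 mg/L; combined flow 13250 L/s.
Travel time t = 38.4·1000 / 1.0 = 38400 s = 10.67 h.
5.7%/h lost → k = −ln(1 − 0.057) = 0.05869 h⁻¹.
Decay over the reach: 4.538·exp(−kt) = 4.538·0.5347 = 2.426 mg/L.
At the second outfall, C = (13250·2.426 + 2030·31.40) / (13250 + 2030) = 6.276 mg/L.

6.28 mg/L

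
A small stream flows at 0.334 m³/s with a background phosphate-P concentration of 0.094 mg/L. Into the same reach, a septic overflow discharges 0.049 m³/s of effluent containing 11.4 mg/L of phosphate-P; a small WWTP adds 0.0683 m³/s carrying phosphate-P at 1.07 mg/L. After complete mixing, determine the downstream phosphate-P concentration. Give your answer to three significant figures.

1.47 mg/L

Mixed concentration C = ΣQC/ΣQ = (0.3340·0.09400 + 0.04900·11.40 + 0.06830·1.070) / 0.4513 = 0.6631/0.4513 = 1.469 mg/L.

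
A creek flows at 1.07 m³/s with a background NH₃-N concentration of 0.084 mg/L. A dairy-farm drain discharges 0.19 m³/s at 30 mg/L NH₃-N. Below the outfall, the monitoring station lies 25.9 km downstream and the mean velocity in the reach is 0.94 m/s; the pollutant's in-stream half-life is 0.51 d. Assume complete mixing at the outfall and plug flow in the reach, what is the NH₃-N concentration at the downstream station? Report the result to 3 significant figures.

Flow-weighted average: C = (1.070·0.08400 + 0.1900·30.00) / 1.260 = 5.790/1.260 = 4.595 mg/L.
Travel time t = 25.9·1000 / 0.94 = 27550 s = 7.654 h.
Half-life 0.51 d → k = ln 2 / 0.51 = 1.359 d⁻¹.
Decay over the reach: 4.595·exp(−kt) = 4.595·0.6483 = 2.979 mg/L.

2.98 mg/L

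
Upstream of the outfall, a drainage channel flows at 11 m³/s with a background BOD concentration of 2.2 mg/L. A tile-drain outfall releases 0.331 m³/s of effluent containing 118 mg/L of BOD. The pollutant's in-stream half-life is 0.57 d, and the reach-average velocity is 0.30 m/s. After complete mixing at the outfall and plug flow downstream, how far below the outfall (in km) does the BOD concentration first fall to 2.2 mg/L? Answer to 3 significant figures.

Conservation of mass: C = (11.00·2.200 + 0.3310·118.0) / 11.33 = 63.26/11.33 = 5.583 mg/L.
Half-life 0.57 d → k = ln 2 / 0.57 = 1.216 d⁻¹.
Set 5.583·exp(−k·t) = 2.2 → t = ln(5.583/2.2)/k = 66160 s = 18.38 h.
Distance = v·t = 0.30·66160 = 19850 m = 19.85 km.

19.8 km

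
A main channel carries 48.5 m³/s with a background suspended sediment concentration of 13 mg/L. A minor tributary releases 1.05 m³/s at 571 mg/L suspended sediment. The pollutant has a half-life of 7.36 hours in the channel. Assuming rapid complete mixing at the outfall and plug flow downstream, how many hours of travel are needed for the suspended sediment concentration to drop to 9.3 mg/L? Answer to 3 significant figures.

10.4 h

Mixed concentration C = ΣQC/ΣQ = (48.50·13.00 + 1.050·571.0) / 49.55 = 1230/49.55 = 24.82 mg/L.
Half-life 7.36 h → k = ln 2 / 7.36 = 0.09418 h⁻¹ = 2.260 d⁻¹.
24.82·exp(−k·t) = 9.3 → t = ln(24.82/9.3)/k = 37530 s = 10.43 h.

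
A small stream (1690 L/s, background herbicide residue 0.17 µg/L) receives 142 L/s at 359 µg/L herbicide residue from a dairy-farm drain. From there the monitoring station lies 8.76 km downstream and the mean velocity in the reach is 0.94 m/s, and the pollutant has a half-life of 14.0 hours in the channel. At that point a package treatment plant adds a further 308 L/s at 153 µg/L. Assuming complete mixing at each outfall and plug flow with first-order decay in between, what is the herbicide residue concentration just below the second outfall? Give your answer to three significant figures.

Conservation of mass: C = (1690·0.1700 + 142.0·359.0) / 1832 = 51270/1832 = 27.98 µg/L; combined flow 1832 L/s.
Travel time t = 8.76·1000 / 0.94 = 9319 s = 2.589 h.
Half-life 14.0 h → k = ln 2 / 14.0 = 0.04951 h⁻¹ = 1.188 d⁻¹.
Applying C = C₀e^(−kt): 27.98 × 0.8797 = 24.62 µg/L.
At the second outfall, C = (1832·24.62 + 308.0·153.0) / (1832 + 308.0) = 43.09 µg/L.

43.1 µg/L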